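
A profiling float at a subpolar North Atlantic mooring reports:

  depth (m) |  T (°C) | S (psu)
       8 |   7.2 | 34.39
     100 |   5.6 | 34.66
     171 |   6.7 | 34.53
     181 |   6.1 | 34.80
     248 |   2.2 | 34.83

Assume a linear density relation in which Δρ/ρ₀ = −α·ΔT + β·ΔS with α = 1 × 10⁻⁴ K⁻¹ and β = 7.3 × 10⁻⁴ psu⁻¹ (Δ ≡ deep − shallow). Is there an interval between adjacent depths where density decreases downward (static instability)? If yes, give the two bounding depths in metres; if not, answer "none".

100–171 m

Evaluate Δρ/ρ₀ = −αΔT + βΔS across each adjacent pair:
  8–100 m: −αΔT+βΔS = −(1 × 10⁻⁴)(-1.6)+(7.3 × 10⁻⁴)(+0.27) = 3.6 × 10⁻⁴ → stable
  100–171 m: −αΔT+βΔS = −(1 × 10⁻⁴)(+1.1)+(7.3 × 10⁻⁴)(-0.13) = -2.0 × 10⁻⁴ → UNSTABLE
  171–181 m: −αΔT+βΔS = −(1 × 10⁻⁴)(-0.6)+(7.3 × 10⁻⁴)(+0.27) = 2.6 × 10⁻⁴ → stable
  181–248 m: −αΔT+βΔS = −(1 × 10⁻⁴)(-3.9)+(7.3 × 10⁻⁴)(+0.03) = 4.1 × 10⁻⁴ → stable
The 100–171 m interval has Δρ < 0: lighter water underlies denser water.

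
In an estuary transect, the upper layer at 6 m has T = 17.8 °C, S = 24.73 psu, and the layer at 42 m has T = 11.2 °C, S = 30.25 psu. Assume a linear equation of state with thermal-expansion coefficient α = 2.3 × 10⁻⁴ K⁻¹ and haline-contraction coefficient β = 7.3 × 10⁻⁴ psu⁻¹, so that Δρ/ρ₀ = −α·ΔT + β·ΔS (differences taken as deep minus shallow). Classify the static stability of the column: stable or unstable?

ΔT = 11.2 − 17.8 = -6.6 K and ΔS = 30.25 − 24.73 = +5.52 psu (deep − shallow).
−αΔT = 1.518 × 10⁻³; βΔS = 4.0296 × 10⁻³; sum Δρ/ρ₀ = 5.5476 × 10⁻³.
Δρ/ρ₀ > 0, so Δρ > 0: deeper water is denser → statically stable.

stable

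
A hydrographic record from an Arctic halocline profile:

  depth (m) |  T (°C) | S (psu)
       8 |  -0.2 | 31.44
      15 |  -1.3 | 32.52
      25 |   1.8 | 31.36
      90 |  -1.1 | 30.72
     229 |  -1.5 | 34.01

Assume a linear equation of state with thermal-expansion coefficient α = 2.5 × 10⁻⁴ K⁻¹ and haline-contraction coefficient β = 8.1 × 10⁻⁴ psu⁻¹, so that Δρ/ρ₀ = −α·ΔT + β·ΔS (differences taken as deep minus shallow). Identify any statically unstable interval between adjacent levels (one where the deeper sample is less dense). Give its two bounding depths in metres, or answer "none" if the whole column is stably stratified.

15–25 m

Evaluate Δρ/ρ₀ = −αΔT + βΔS across each adjacent pair:
  8–15 m: −αΔT+βΔS = −(2.5 × 10⁻⁴)(-1.1)+(8.1 × 10⁻⁴)(+1.08) = 1.1 × 10⁻³ → stable
  15–25 m: −αΔT+βΔS = −(2.5 × 10⁻⁴)(+3.1)+(8.1 × 10⁻⁴)(-1.16) = -1.7 × 10⁻³ → UNSTABLE
  25–90 m: −αΔT+βΔS = −(2.5 × 10⁻⁴)(-2.9)+(8.1 × 10⁻⁴)(-0.64) = 2.1 × 10⁻⁴ → stable
  90–229 m: −αΔT+βΔS = −(2.5 × 10⁻⁴)(-0.4)+(8.1 × 10⁻⁴)(+3.29) = 2.8 × 10⁻³ → stable
The 15–25 m interval has Δρ < 0: lighter water underlies denser water.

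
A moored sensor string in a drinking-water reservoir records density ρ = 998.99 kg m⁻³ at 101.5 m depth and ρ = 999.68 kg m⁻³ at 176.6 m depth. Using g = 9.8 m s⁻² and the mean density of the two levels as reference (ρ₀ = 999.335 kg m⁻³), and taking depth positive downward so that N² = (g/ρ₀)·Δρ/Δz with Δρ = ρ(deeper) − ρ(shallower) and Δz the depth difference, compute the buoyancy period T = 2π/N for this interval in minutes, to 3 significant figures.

11.0 min

Δρ = 999.68 − 998.99 = 0.69 kg m⁻³ over Δz = 176.6 − 101.5 = 75.1 m.
N² = (9.8/999.335) × (0.69/75.1) = 9.0100 × 10⁻⁵ s⁻².
N = √(9.0100 × 10⁻⁵) = 9.4921 × 10⁻³ rad s⁻¹, so T = 2π/N = 661.94 s = 11.032 min ≈ 11.0 min.
Since Δρ > 0 the layer is stably stratified.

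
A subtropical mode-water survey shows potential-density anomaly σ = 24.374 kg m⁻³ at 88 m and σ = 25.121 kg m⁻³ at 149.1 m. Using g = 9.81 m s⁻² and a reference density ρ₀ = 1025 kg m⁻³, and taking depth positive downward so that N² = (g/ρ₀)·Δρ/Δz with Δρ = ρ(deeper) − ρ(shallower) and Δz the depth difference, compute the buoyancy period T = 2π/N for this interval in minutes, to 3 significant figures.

Δρ = 1025.121 − 1024.374 = 0.747 kg m⁻³ over Δz = 149.1 − 88 = 61.1 m.
N² = (9.81/1025) × (0.747/61.1) = 1.1701 × 10⁻⁴ s⁻².
N = √(1.1701 × 10⁻⁴) = 0.010817 rad s⁻¹, so T = 2π/N = 580.86 s = 9.6810 min ≈ 9.68 min.

9.68 min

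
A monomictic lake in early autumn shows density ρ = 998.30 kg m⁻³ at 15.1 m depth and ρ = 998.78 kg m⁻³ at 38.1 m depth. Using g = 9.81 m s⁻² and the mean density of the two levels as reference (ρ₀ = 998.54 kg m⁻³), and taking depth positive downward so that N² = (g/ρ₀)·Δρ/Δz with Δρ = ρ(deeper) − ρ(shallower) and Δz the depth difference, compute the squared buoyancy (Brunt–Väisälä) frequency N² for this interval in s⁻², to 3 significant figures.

2.05 × 10⁻⁴ s⁻²

Δρ = 998.78 − 998.30 = 0.48 kg m⁻³ over Δz = 38.1 − 15.1 = 23 m.
N² = (9.81/998.54) × (0.48/23) = 2.0503 × 10⁻⁴ s⁻² ≈ 2.05 × 10⁻⁴ s⁻².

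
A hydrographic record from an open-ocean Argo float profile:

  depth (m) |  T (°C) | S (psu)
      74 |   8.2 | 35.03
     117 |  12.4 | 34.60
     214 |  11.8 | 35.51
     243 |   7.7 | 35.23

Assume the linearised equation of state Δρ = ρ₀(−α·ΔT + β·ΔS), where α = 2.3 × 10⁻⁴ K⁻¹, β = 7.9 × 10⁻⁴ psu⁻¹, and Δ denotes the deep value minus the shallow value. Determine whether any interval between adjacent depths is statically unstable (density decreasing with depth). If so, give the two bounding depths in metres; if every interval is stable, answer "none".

Evaluate Δρ/ρ₀ = −αΔT + βΔS across each adjacent pair:
  74–117 m: −αΔT+βΔS = −(2.3 × 10⁻⁴)(+4.2)+(7.9 × 10⁻⁴)(-0.43) = -1.3 × 10⁻³ → UNSTABLE
  117–214 m: −αΔT+βΔS = −(2.3 × 10⁻⁴)(-0.6)+(7.9 × 10⁻⁴)(+0.91) = 8.6 × 10⁻⁴ → stable
  214–243 m: −αΔT+βΔS = −(2.3 × 10⁻⁴)(-4.1)+(7.9 × 10⁻⁴)(-0.28) = 7.2 × 10⁻⁴ → stable
The 74–117 m interval has Δρ < 0: lighter water underlies denser water.

74–117 m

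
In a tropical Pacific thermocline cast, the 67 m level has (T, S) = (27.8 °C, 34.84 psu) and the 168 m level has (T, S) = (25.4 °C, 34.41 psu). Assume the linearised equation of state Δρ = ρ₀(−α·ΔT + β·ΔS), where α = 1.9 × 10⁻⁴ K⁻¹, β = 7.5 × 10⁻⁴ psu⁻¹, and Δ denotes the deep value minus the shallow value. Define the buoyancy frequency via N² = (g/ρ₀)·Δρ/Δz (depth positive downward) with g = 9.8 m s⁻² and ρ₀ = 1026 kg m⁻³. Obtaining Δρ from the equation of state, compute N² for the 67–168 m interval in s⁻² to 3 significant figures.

ΔT = -2.4 K, ΔS = -0.43 psu (deep − shallow).
Δρ/ρ₀ = −αΔT + βΔS = 4.56 × 10⁻⁴ − 3.225 × 10⁻⁴ = 1.335 × 10⁻⁴, so Δρ ≈ 0.1370 kg m⁻³.
N² = (g/ρ₀)·Δρ/Δz = g·(Δρ/ρ₀)/Δz = 9.8 × 1.335 × 10⁻⁴ / 101 = 1.2953 × 10⁻⁵ s⁻² ≈ 1.30 × 10⁻⁵ s⁻².

1.30 × 10⁻⁵ s⁻²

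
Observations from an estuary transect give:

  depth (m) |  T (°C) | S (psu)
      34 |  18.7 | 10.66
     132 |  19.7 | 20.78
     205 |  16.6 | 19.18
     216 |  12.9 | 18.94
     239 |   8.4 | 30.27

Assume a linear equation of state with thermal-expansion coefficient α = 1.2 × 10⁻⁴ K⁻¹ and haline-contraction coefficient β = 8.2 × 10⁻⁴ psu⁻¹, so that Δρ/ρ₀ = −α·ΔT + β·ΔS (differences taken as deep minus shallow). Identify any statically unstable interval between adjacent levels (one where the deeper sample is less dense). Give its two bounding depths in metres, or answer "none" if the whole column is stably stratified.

132–205 m

Evaluate Δρ/ρ₀ = −αΔT + βΔS across each adjacent pair:
  34–132 m: −αΔT+βΔS = −(1.2 × 10⁻⁴)(+1.0)+(8.2 × 10⁻⁴)(+10.12) = 8.2 × 10⁻³ → stable
  132–205 m: −αΔT+βΔS = −(1.2 × 10⁻⁴)(-3.1)+(8.2 × 10⁻⁴)(-1.60) = -9.4 × 10⁻⁴ → UNSTABLE
  205–216 m: −αΔT+βΔS = −(1.2 × 10⁻⁴)(-3.7)+(8.2 × 10⁻⁴)(-0.24) = 2.5 × 10⁻⁴ → stable
  216–239 m: −αΔT+βΔS = −(1.2 × 10⁻⁴)(-4.5)+(8.2 × 10⁻⁴)(+11.33) = 9.8 × 10⁻³ → stable
The 132–205 m interval has Δρ < 0: lighter water underlies denser water.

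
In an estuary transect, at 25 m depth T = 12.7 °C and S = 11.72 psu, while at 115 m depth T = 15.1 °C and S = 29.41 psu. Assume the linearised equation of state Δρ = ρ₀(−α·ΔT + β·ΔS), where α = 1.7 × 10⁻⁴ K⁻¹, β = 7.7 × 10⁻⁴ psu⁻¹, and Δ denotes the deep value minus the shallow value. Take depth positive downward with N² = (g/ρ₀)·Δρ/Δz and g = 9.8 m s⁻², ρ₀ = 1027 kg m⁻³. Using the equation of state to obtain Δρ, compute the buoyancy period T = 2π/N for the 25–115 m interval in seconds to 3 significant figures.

ΔT = +2.4 K, ΔS = +17.69 psu (deep − shallow).
Δρ/ρ₀ = −αΔT + βΔS = -4.08 × 10⁻⁴ + 0.0136213 = 0.0132133, so Δρ ≈ 13.57 kg m⁻³.
N² = (g/ρ₀)·Δρ/Δz = g·(Δρ/ρ₀)/Δz = 9.8 × 0.0132133 / 90 = 1.4388 × 10⁻³ s⁻².
N = √(1.4388 × 10⁻³) = 0.037932 rad s⁻¹ → T = 2π/N = 165.64 s ≈ 166 s.

166 s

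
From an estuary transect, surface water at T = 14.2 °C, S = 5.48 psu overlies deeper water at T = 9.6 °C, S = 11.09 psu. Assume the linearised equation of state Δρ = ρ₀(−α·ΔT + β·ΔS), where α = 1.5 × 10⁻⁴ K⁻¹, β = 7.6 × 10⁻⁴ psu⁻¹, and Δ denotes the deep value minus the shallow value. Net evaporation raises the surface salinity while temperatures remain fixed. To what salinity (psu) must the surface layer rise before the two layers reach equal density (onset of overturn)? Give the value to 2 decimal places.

Neutral buoyancy requires −α(T_deep − T_surf) + β(S_deep − S_surf′) = 0.
S_surf′ = S_deep − (α/β)·ΔT = 11.09 − (1.5 × 10⁻⁴/7.6 × 10⁻⁴)·(-4.6) = 11.9979 psu.
Increase required: 11.9979 − 5.48 = 6.5179 psu.

12.00 psu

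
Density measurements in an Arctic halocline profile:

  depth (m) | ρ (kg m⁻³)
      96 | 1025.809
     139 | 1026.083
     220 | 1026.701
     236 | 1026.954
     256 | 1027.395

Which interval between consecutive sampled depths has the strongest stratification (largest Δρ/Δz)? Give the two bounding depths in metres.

Compute the density gradient over each adjacent pair:
  96–139 m: Δρ/Δz = 0.274/43 = 6.4 × 10⁻³ kg m⁻⁴
  139–220 m: Δρ/Δz = 0.618/81 = 7.6 × 10⁻³ kg m⁻⁴
  220–236 m: Δρ/Δz = 0.253/16 = 0.016 kg m⁻⁴
  236–256 m: Δρ/Δz = 0.441/20 = 0.022 kg m⁻⁴
The largest gradient is in the 236–256 m interval — the pycnocline.

236–256 m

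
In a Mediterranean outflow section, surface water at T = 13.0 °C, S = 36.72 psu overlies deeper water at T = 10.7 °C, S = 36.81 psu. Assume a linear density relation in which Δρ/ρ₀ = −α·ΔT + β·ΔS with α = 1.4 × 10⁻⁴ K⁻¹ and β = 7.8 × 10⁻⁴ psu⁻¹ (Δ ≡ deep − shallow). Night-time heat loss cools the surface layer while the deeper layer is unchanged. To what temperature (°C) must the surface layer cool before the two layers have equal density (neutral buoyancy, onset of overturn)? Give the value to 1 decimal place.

Neutral buoyancy requires Δρ = 0, i.e. −α(T_deep − T_surf′) + β(S_deep − S_surf) = 0.
T_surf′ = T_deep − (β/α)·ΔS = 10.7 − (7.8 × 10⁻⁴/1.4 × 10⁻⁴)·(+0.09) = 10.199 °C.
Cooling required: 13.0 − (10.199) = 2.801 °C.

10.2 °C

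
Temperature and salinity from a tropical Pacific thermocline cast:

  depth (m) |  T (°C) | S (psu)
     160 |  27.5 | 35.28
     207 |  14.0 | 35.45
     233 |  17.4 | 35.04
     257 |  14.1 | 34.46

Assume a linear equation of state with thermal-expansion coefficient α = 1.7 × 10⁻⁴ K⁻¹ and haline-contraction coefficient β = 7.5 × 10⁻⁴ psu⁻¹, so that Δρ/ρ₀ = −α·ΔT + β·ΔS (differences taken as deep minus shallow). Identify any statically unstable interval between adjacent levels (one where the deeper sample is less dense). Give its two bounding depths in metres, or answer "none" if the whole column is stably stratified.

Evaluate Δρ/ρ₀ = −αΔT + βΔS across each adjacent pair:
  160–207 m: −αΔT+βΔS = −(1.7 × 10⁻⁴)(-13.5)+(7.5 × 10⁻⁴)(+0.17) = 2.4 × 10⁻³ → stable
  207–233 m: −αΔT+βΔS = −(1.7 × 10⁻⁴)(+3.4)+(7.5 × 10⁻⁴)(-0.41) = -8.9 × 10⁻⁴ → UNSTABLE
  233–257 m: −αΔT+βΔS = −(1.7 × 10⁻⁴)(-3.3)+(7.5 × 10⁻⁴)(-0.58) = 1.3 × 10⁻⁴ → stable
The 207–233 m interval has Δρ < 0: lighter water underlies denser water.

207–233 m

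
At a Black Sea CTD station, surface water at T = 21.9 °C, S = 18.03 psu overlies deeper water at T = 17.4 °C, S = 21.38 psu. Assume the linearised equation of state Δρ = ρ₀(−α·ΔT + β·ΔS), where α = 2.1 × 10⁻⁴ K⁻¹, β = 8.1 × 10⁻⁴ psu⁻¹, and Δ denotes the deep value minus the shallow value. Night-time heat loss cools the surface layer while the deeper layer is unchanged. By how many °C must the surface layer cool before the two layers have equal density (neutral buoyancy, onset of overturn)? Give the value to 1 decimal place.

17.4 °C

Neutral buoyancy requires Δρ = 0, i.e. −α(T_deep − T_surf′) + β(S_deep − S_surf) = 0.
T_surf′ = T_deep − (β/α)·ΔS = 17.4 − (8.1 × 10⁻⁴/2.1 × 10⁻⁴)·(+3.35) = 4.479 °C.
Cooling required: 21.9 − (4.479) = 17.421 °C.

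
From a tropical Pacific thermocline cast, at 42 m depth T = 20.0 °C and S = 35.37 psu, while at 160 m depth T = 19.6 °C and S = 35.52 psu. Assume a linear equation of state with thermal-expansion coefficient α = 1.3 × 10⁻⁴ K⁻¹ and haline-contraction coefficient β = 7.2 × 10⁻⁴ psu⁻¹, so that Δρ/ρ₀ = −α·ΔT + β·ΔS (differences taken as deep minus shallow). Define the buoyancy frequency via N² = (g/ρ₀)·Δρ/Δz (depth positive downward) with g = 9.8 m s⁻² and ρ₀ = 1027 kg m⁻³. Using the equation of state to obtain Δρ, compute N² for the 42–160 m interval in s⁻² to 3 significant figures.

1.33 × 10⁻⁵ s⁻²

ΔT = -0.4 K, ΔS = +0.15 psu (deep − shallow).
Δρ/ρ₀ = −αΔT + βΔS = 5.20 × 10⁻⁵ + 1.08 × 10⁻⁴ = 1.60 × 10⁻⁴, so Δρ ≈ 0.1643 kg m⁻³.
N² = (g/ρ₀)·Δρ/Δz = g·(Δρ/ρ₀)/Δz = 9.8 × 1.60 × 10⁻⁴ / 118 = 1.3288 × 10⁻⁵ s⁻² ≈ 1.33 × 10⁻⁵ s⁻².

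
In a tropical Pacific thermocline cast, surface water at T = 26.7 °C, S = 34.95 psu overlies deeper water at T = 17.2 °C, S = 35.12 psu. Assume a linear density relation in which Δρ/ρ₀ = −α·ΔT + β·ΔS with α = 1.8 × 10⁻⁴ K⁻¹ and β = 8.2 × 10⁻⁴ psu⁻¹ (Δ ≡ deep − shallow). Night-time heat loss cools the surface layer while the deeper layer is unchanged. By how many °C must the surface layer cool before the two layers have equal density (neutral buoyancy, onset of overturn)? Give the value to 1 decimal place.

Neutral buoyancy requires Δρ = 0, i.e. −α(T_deep − T_surf′) + β(S_deep − S_surf) = 0.
T_surf′ = T_deep − (β/α)·ΔS = 17.2 − (8.2 × 10⁻⁴/1.8 × 10⁻⁴)·(+0.17) = 16.426 °C.
Cooling required: 26.7 − (16.426) = 10.274 °C.

10.3 °C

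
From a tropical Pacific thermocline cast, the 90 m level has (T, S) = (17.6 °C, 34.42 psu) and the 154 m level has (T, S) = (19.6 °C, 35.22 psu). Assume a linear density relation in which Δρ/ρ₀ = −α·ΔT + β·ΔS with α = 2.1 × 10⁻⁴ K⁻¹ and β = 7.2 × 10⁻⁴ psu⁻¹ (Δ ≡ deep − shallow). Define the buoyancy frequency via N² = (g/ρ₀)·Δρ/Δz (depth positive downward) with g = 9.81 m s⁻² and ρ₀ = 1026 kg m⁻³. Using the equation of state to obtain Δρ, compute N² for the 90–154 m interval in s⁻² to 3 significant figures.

2.39 × 10⁻⁵ s⁻²

ΔT = +2.0 K, ΔS = +0.80 psu (deep − shallow).
Δρ/ρ₀ = −αΔT + βΔS = -4.20 × 10⁻⁴ + 5.76 × 10⁻⁴ = 1.56 × 10⁻⁴, so Δρ ≈ 0.1601 kg m⁻³.
N² = (g/ρ₀)·Δρ/Δz = g·(Δρ/ρ₀)/Δz = 9.81 × 1.56 × 10⁻⁴ / 64 = 2.3912 × 10⁻⁵ s⁻² ≈ 2.39 × 10⁻⁵ s⁻².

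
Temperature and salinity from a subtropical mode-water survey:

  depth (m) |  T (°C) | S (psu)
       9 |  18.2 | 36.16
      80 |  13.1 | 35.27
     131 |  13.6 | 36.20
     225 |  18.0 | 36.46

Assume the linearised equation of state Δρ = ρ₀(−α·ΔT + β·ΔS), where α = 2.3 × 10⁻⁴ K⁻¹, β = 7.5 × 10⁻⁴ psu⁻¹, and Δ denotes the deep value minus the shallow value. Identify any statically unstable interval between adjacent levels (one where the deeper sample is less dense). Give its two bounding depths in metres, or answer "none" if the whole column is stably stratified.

131–225 m

Evaluate Δρ/ρ₀ = −αΔT + βΔS across each adjacent pair:
  9–80 m: −αΔT+βΔS = −(2.3 × 10⁻⁴)(-5.1)+(7.5 × 10⁻⁴)(-0.89) = 5.1 × 10⁻⁴ → stable
  80–131 m: −αΔT+βΔS = −(2.3 × 10⁻⁴)(+0.5)+(7.5 × 10⁻⁴)(+0.93) = 5.8 × 10⁻⁴ → stable
  131–225 m: −αΔT+βΔS = −(2.3 × 10⁻⁴)(+4.4)+(7.5 × 10⁻⁴)(+0.26) = -8.2 × 10⁻⁴ → UNSTABLE
The 131–225 m interval has Δρ < 0: lighter water underlies denser water.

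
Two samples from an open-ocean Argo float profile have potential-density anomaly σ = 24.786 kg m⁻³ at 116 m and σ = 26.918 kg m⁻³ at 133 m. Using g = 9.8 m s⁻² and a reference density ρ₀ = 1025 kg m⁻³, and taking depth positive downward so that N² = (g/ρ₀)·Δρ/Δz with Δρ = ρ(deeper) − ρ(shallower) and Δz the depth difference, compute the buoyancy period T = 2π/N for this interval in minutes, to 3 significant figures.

Δρ = 1026.918 − 1024.786 = 2.132 kg m⁻³ over Δz = 133 − 116 = 17 m.
N² = (9.8/1025) × (2.132/17) = 1.1991 × 10⁻³ s⁻².
N = √(1.1991 × 10⁻³) = 0.034628 rad s⁻¹, so T = 2π/N = 181.45 s = 3.0242 min ≈ 3.02 min.

3.02 min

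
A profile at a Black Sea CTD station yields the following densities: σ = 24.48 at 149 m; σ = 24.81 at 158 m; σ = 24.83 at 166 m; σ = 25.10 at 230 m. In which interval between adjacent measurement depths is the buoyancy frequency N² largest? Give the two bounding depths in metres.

149–158 m

Compute the density gradient over each adjacent pair:
  149–158 m: Δρ/Δz = 0.33/9 = 0.037 kg m⁻⁴
  158–166 m: Δρ/Δz = 0.02/8 = 2.5 × 10⁻³ kg m⁻⁴
  166–230 m: Δρ/Δz = 0.27/64 = 4.2 × 10⁻³ kg m⁻⁴
The largest gradient is in the 149–158 m interval — the pycnocline.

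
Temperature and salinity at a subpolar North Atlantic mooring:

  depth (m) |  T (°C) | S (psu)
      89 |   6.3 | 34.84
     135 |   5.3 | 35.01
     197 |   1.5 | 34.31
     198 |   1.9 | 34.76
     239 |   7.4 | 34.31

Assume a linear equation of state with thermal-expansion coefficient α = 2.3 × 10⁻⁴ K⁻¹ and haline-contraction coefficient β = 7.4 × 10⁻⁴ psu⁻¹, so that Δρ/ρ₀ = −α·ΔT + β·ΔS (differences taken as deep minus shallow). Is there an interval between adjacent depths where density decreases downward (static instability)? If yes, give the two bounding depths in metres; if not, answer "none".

198–239 m

Evaluate Δρ/ρ₀ = −αΔT + βΔS across each adjacent pair:
  89–135 m: −αΔT+βΔS = −(2.3 × 10⁻⁴)(-1.0)+(7.4 × 10⁻⁴)(+0.17) = 3.6 × 10⁻⁴ → stable
  135–197 m: −αΔT+βΔS = −(2.3 × 10⁻⁴)(-3.8)+(7.4 × 10⁻⁴)(-0.70) = 3.6 × 10⁻⁴ → stable
  197–198 m: −αΔT+βΔS = −(2.3 × 10⁻⁴)(+0.4)+(7.4 × 10⁻⁴)(+0.45) = 2.4 × 10⁻⁴ → stable
  198–239 m: −αΔT+βΔS = −(2.3 × 10⁻⁴)(+5.5)+(7.4 × 10⁻⁴)(-0.45) = -1.6 × 10⁻³ → UNSTABLE
The 198–239 m interval has Δρ < 0: lighter water underlies denser water.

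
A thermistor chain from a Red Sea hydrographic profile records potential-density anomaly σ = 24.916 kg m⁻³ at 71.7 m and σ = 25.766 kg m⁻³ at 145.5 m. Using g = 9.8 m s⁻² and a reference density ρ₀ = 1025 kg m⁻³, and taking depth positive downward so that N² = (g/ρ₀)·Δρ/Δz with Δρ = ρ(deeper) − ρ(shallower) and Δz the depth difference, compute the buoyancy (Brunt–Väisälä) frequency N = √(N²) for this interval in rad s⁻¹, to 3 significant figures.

0.0105 rad s⁻¹

Δρ = 1025.766 − 1024.916 = 0.850 kg m⁻³ over Δz = 145.5 − 71.7 = 73.8 m.
N² = (9.8/1025) × (0.850/73.8) = 1.1012 × 10⁻⁴ s⁻².
N = √(1.1012 × 10⁻⁴) = 0.010494 rad s⁻¹ ≈ 0.0105 rad s⁻¹.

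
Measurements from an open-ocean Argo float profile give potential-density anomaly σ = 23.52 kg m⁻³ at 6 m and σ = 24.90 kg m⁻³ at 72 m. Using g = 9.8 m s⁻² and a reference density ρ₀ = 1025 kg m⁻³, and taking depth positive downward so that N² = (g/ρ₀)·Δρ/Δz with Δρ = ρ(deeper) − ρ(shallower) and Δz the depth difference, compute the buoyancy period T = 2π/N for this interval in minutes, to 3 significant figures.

Δρ = 1024.90 − 1023.52 = 1.38 kg m⁻³ over Δz = 72 − 6 = 66 m.
N² = (9.8/1025) × (1.38/66) = 1.9991 × 10⁻⁴ s⁻².
N = √(1.9991 × 10⁻⁴) = 0.014139 rad s⁻¹, so T = 2π/N = 444.39 s = 7.4065 min ≈ 7.41 min.
Since Δρ > 0 the layer is stably stratified.

7.41 min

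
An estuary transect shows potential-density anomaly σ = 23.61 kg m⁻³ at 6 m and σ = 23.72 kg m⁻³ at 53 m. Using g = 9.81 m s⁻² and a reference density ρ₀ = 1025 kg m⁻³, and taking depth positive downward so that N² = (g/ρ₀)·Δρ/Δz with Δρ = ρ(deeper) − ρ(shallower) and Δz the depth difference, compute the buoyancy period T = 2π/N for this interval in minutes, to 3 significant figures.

22.1 min

Δρ = 1023.72 − 1023.61 = 0.11 kg m⁻³ over Δz = 53 − 6 = 47 m.
N² = (9.81/1025) × (0.11/47) = 2.2400 × 10⁻⁵ s⁻².
N = √(2.2400 × 10⁻⁵) = 4.7329 × 10⁻³ rad s⁻¹, so T = 2π/N = 1.3276 × 10³ s = 22.127 min ≈ 22.1 min.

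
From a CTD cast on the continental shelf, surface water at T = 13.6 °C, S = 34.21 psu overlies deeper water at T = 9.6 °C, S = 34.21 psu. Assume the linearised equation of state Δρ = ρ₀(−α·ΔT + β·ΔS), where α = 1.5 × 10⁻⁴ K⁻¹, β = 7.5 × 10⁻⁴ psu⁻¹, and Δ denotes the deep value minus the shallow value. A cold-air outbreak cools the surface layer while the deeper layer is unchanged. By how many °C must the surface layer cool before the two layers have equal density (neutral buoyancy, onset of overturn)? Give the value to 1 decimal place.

4.0 °C

Neutral buoyancy requires Δρ = 0, i.e. −α(T_deep − T_surf′) + β(S_deep − S_surf) = 0.
T_surf′ = T_deep − (β/α)·ΔS = 9.6 − (7.5 × 10⁻⁴/1.5 × 10⁻⁴)·(+0.00) = 9.600 °C.
Cooling required: 13.6 − (9.600) = 4.000 °C.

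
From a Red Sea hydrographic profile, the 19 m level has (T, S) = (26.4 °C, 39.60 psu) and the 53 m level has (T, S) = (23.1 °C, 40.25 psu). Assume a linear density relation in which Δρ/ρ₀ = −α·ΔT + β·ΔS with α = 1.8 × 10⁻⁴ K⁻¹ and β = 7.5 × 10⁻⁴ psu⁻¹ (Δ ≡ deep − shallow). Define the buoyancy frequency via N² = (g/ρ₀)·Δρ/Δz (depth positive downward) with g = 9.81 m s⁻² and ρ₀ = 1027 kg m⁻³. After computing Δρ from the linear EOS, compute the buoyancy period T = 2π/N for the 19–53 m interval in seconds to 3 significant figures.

ΔT = -3.3 K, ΔS = +0.65 psu (deep − shallow).
Δρ/ρ₀ = −αΔT + βΔS = 5.94 × 10⁻⁴ + 4.875 × 10⁻⁴ = 1.0815 × 10⁻³, so Δρ ≈ 1.111 kg m⁻³.
N² = (g/ρ₀)·Δρ/Δz = g·(Δρ/ρ₀)/Δz = 9.81 × 1.0815 × 10⁻³ / 34 = 3.1204 × 10⁻⁴ s⁻².
N = √(3.1204 × 10⁻⁴) = 0.017665 rad s⁻¹ → T = 2π/N = 355.69 s ≈ 356 s.

356 s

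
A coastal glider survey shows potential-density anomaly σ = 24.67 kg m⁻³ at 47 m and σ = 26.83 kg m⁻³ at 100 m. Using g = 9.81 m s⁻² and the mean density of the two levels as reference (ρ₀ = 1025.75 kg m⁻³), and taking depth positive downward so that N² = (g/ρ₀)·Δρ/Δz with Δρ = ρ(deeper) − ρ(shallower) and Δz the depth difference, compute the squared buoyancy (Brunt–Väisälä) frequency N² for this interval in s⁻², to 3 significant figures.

Δρ = 1026.83 − 1024.67 = 2.16 kg m⁻³ over Δz = 100 − 47 = 53 m.
N² = (9.81/1025.75) × (2.16/53) = 3.8977 × 10⁻⁴ s⁻² ≈ 3.90 × 10⁻⁴ s⁻².

3.90 × 10⁻⁴ s⁻²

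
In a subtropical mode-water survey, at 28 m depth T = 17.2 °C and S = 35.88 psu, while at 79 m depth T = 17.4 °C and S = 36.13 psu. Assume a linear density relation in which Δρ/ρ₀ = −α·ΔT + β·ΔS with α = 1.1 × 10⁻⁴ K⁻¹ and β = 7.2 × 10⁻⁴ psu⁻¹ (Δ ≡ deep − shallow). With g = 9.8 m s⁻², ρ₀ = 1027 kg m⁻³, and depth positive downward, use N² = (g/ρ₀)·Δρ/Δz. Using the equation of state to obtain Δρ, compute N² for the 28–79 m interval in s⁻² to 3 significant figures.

ΔT = +0.2 K, ΔS = +0.25 psu (deep − shallow).
Δρ/ρ₀ = −αΔT + βΔS = -2.20 × 10⁻⁵ + 1.80 × 10⁻⁴ = 1.58 × 10⁻⁴, so Δρ ≈ 0.1623 kg m⁻³.
N² = (g/ρ₀)·Δρ/Δz = g·(Δρ/ρ₀)/Δz = 9.8 × 1.58 × 10⁻⁴ / 51 = 3.0361 × 10⁻⁵ s⁻² ≈ 3.04 × 10⁻⁵ s⁻².

3.04 × 10⁻⁵ s⁻²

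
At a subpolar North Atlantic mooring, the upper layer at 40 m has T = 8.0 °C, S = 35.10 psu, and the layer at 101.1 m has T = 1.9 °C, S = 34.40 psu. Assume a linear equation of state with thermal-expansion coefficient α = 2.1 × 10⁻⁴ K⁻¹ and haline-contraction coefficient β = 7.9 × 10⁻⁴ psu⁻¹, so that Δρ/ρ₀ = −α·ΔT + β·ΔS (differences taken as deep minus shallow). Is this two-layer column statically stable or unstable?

stable

ΔT = 1.9 − 8.0 = -6.1 K and ΔS = 34.40 − 35.10 = -0.70 psu (deep − shallow).
−αΔT = 1.281 × 10⁻³; βΔS = -5.53 × 10⁻⁴; sum Δρ/ρ₀ = 7.28 × 10⁻⁴.
Δρ/ρ₀ > 0, so Δρ > 0: deeper water is denser → statically stable.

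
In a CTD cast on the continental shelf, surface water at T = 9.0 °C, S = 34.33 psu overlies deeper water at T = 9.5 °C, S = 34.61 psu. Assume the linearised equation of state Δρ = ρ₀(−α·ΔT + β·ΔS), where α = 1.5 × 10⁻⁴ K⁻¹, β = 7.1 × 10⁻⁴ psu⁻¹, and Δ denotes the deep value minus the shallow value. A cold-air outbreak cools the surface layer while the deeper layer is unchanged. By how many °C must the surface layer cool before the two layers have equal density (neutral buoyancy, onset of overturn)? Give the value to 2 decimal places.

Neutral buoyancy requires Δρ = 0, i.e. −α(T_deep − T_surf′) + β(S_deep − S_surf) = 0.
T_surf′ = T_deep − (β/α)·ΔS = 9.5 − (7.1 × 10⁻⁴/1.5 × 10⁻⁴)·(+0.28) = 8.1747 °C.
Cooling required: 9.0 − (8.1747) = 0.8253 °C.

0.83 °C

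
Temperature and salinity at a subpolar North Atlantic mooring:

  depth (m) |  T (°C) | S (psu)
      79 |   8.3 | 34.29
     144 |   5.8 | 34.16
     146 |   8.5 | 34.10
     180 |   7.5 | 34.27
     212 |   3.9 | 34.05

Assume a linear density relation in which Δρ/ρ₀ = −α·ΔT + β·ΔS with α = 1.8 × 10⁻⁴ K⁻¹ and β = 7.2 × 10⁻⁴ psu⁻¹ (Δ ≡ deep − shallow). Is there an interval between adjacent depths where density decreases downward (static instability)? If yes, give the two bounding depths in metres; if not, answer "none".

144–146 m

Evaluate Δρ/ρ₀ = −αΔT + βΔS across each adjacent pair:
  79–144 m: −αΔT+βΔS = −(1.8 × 10⁻⁴)(-2.5)+(7.2 × 10⁻⁴)(-0.13) = 3.6 × 10⁻⁴ → stable
  144–146 m: −αΔT+βΔS = −(1.8 × 10⁻⁴)(+2.7)+(7.2 × 10⁻⁴)(-0.06) = -5.3 × 10⁻⁴ → UNSTABLE
  146–180 m: −αΔT+βΔS = −(1.8 × 10⁻⁴)(-1.0)+(7.2 × 10⁻⁴)(+0.17) = 3.0 × 10⁻⁴ → stable
  180–212 m: −αΔT+βΔS = −(1.8 × 10⁻⁴)(-3.6)+(7.2 × 10⁻⁴)(-0.22) = 4.9 × 10⁻⁴ → stable
The 144–146 m interval has Δρ < 0: lighter water underlies denser water.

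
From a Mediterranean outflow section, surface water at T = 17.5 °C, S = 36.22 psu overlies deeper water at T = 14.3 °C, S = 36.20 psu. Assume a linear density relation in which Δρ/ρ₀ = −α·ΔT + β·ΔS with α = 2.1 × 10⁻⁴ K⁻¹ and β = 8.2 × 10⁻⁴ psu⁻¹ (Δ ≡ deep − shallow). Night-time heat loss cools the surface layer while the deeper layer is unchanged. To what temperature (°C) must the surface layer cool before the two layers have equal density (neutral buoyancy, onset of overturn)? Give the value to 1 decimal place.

Neutral buoyancy requires Δρ = 0, i.e. −α(T_deep − T_surf′) + β(S_deep − S_surf) = 0.
T_surf′ = T_deep − (β/α)·ΔS = 14.3 − (8.2 × 10⁻⁴/2.1 × 10⁻⁴)·(-0.02) = 14.378 °C.
Cooling required: 17.5 − (14.378) = 3.122 °C.

14.4 °C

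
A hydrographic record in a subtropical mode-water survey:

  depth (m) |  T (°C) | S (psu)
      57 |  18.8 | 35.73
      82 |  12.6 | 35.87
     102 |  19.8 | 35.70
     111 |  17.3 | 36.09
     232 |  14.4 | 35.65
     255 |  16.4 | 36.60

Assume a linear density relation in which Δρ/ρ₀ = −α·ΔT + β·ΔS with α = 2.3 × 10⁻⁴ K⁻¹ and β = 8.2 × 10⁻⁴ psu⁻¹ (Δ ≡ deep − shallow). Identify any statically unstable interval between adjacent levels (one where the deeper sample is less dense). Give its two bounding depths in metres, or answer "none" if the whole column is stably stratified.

Evaluate Δρ/ρ₀ = −αΔT + βΔS across each adjacent pair:
  57–82 m: −αΔT+βΔS = −(2.3 × 10⁻⁴)(-6.2)+(8.2 × 10⁻⁴)(+0.14) = 1.5 × 10⁻³ → stable
  82–102 m: −αΔT+βΔS = −(2.3 × 10⁻⁴)(+7.2)+(8.2 × 10⁻⁴)(-0.17) = -1.8 × 10⁻³ → UNSTABLE
  102–111 m: −αΔT+βΔS = −(2.3 × 10⁻⁴)(-2.5)+(8.2 × 10⁻⁴)(+0.39) = 8.9 × 10⁻⁴ → stable
  111–232 m: −αΔT+βΔS = −(2.3 × 10⁻⁴)(-2.9)+(8.2 × 10⁻⁴)(-0.44) = 3.1 × 10⁻⁴ → stable
  232–255 m: −αΔT+βΔS = −(2.3 × 10⁻⁴)(+2.0)+(8.2 × 10⁻⁴)(+0.95) = 3.2 × 10⁻⁴ → stable
The 82–102 m interval has Δρ < 0: lighter water underlies denser water.

82–102 m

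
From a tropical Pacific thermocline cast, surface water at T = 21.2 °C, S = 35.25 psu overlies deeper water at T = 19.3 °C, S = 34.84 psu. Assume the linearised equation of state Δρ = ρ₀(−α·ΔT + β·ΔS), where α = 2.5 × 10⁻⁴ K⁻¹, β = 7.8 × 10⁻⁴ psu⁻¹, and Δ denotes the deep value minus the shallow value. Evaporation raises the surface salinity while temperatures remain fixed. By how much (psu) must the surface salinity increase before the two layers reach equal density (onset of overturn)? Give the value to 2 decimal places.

Neutral buoyancy requires −α(T_deep − T_surf) + β(S_deep − S_surf′) = 0.
S_surf′ = S_deep − (α/β)·ΔT = 34.84 − (2.5 × 10⁻⁴/7.8 × 10⁻⁴)·(-1.9) = 35.4490 psu.
Increase required: 35.4490 − 35.25 = 0.1990 psu.

0.20 psu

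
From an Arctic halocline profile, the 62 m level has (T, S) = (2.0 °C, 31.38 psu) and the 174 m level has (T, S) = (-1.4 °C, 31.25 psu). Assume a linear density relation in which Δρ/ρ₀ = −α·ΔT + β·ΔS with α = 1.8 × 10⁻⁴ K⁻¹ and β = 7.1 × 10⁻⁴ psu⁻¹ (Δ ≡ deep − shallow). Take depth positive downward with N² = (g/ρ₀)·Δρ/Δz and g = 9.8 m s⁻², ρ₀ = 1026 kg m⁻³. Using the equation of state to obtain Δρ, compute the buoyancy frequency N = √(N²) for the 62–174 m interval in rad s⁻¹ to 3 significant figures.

ΔT = -3.4 K, ΔS = -0.13 psu (deep − shallow).
Δρ/ρ₀ = −αΔT + βΔS = 6.12 × 10⁻⁴ − 9.23 × 10⁻⁵ = 5.197 × 10⁻⁴, so Δρ ≈ 0.5332 kg m⁻³.
N² = (g/ρ₀)·Δρ/Δz = g·(Δρ/ρ₀)/Δz = 9.8 × 5.197 × 10⁻⁴ / 112 = 4.5474 × 10⁻⁵ s⁻².
N = √(4.5474 × 10⁻⁵) = 6.7434 × 10⁻³ rad s⁻¹ ≈ 6.74 × 10⁻³ rad s⁻¹.

6.74 × 10⁻³ rad s⁻¹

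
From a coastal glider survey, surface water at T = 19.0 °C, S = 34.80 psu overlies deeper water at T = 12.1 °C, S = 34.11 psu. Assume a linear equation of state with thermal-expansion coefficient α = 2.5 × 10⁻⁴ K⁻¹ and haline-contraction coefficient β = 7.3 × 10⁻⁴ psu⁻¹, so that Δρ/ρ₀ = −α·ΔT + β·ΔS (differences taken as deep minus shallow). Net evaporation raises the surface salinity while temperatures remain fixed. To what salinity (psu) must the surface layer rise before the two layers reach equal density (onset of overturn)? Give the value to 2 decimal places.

36.47 psu

Neutral buoyancy requires −α(T_deep − T_surf) + β(S_deep − S_surf′) = 0.
S_surf′ = S_deep − (α/β)·ΔT = 34.11 − (2.5 × 10⁻⁴/7.3 × 10⁻⁴)·(-6.9) = 36.4730 psu.
Increase required: 36.4730 − 34.80 = 1.6730 psu.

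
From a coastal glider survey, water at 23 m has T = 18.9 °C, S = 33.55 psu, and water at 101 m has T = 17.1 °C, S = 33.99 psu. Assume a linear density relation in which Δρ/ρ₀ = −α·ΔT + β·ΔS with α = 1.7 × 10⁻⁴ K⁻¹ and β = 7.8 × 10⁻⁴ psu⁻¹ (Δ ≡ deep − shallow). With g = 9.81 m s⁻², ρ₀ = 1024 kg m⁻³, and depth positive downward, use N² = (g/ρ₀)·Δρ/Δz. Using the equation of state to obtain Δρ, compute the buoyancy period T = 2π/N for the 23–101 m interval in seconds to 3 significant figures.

ΔT = -1.8 K, ΔS = +0.44 psu (deep − shallow).
Δρ/ρ₀ = −αΔT + βΔS = 3.06 × 10⁻⁴ + 3.432 × 10⁻⁴ = 6.492 × 10⁻⁴, so Δρ ≈ 0.6648 kg m⁻³.
N² = (g/ρ₀)·Δρ/Δz = g·(Δρ/ρ₀)/Δz = 9.81 × 6.492 × 10⁻⁴ / 78 = 8.1649 × 10⁻⁵ s⁻².
N = √(8.1649 × 10⁻⁵) = 9.0360 × 10⁻³ rad s⁻¹ → T = 2π/N = 695.35 s ≈ 695 s.

695 s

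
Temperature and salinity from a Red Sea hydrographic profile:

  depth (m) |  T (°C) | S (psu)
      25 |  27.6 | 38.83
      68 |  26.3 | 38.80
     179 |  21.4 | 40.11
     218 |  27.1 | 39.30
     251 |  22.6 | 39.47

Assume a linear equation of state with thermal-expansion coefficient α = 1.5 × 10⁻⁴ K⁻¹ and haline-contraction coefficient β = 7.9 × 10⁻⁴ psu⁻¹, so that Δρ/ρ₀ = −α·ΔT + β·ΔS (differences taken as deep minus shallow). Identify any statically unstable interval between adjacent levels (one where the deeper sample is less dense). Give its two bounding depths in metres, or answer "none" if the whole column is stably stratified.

179–218 m

Evaluate Δρ/ρ₀ = −αΔT + βΔS across each adjacent pair:
  25–68 m: −αΔT+βΔS = −(1.5 × 10⁻⁴)(-1.3)+(7.9 × 10⁻⁴)(-0.03) = 1.7 × 10⁻⁴ → stable
  68–179 m: −αΔT+βΔS = −(1.5 × 10⁻⁴)(-4.9)+(7.9 × 10⁻⁴)(+1.31) = 1.8 × 10⁻³ → stable
  179–218 m: −αΔT+βΔS = −(1.5 × 10⁻⁴)(+5.7)+(7.9 × 10⁻⁴)(-0.81) = -1.5 × 10⁻³ → UNSTABLE
  218–251 m: −αΔT+βΔS = −(1.5 × 10⁻⁴)(-4.5)+(7.9 × 10⁻⁴)(+0.17) = 8.1 × 10⁻⁴ → stable
The 179–218 m interval has Δρ < 0: lighter water underlies denser water.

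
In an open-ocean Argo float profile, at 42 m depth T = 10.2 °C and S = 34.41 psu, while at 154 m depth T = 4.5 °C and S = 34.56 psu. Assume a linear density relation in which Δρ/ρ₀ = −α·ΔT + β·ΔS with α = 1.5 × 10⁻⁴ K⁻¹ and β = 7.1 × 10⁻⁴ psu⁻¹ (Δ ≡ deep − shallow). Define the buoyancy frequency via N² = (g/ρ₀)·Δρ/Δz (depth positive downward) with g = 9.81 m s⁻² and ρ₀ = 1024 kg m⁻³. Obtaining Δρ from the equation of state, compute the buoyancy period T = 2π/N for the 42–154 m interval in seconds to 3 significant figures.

ΔT = -5.7 K, ΔS = +0.15 psu (deep − shallow).
Δρ/ρ₀ = −αΔT + βΔS = 8.55 × 10⁻⁴ + 1.065 × 10⁻⁴ = 9.615 × 10⁻⁴, so Δρ ≈ 0.9846 kg m⁻³.
N² = (g/ρ₀)·Δρ/Δz = g·(Δρ/ρ₀)/Δz = 9.81 × 9.615 × 10⁻⁴ / 112 = 8.4217 × 10⁻⁵ s⁻².
N = √(8.4217 × 10⁻⁵) = 9.1770 × 10⁻³ rad s⁻¹ → T = 2π/N = 684.67 s ≈ 685 s.

685 s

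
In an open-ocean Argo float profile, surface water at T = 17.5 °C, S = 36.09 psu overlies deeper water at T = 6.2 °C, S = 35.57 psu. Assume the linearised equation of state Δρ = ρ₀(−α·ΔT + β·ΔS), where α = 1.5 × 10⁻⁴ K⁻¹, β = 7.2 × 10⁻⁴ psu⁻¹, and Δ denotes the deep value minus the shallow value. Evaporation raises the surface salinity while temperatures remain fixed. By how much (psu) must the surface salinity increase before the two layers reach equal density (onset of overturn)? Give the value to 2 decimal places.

Neutral buoyancy requires −α(T_deep − T_surf) + β(S_deep − S_surf′) = 0.
S_surf′ = S_deep − (α/β)·ΔT = 35.57 − (1.5 × 10⁻⁴/7.2 × 10⁻⁴)·(-11.3) = 37.9242 psu.
Increase required: 37.9242 − 36.09 = 1.8342 psu.

1.83 psu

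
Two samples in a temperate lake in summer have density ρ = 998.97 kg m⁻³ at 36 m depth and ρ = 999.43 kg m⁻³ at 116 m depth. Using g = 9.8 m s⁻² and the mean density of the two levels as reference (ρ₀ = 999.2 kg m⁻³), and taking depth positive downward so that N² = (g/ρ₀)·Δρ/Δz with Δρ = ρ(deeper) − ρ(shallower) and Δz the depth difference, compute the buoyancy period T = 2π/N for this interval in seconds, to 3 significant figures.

837 s

Δρ = 999.43 − 998.97 = 0.46 kg m⁻³ over Δz = 116 − 36 = 80 m.
N² = (9.8/999.2) × (0.46/80) = 5.6395 × 10⁻⁵ s⁻².
N = √(5.6395 × 10⁻⁵) = 7.5097 × 10⁻³ rad s⁻¹, so T = 2π/N = 836.68 s ≈ 837 s.
A positive N² confirms static stability across the interval.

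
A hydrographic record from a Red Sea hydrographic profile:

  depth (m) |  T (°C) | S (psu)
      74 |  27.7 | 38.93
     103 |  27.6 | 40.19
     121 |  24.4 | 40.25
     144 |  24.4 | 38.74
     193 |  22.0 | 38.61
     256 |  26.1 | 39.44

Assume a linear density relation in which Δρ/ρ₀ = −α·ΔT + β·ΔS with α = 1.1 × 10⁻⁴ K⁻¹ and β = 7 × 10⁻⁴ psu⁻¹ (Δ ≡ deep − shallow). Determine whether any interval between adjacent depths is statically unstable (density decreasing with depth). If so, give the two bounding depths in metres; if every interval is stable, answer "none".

Evaluate Δρ/ρ₀ = −αΔT + βΔS across each adjacent pair:
  74–103 m: −αΔT+βΔS = −(1.1 × 10⁻⁴)(-0.1)+(7 × 10⁻⁴)(+1.26) = 8.9 × 10⁻⁴ → stable
  103–121 m: −αΔT+βΔS = −(1.1 × 10⁻⁴)(-3.2)+(7 × 10⁻⁴)(+0.06) = 3.9 × 10⁻⁴ → stable
  121–144 m: −αΔT+βΔS = −(1.1 × 10⁻⁴)(+0.0)+(7 × 10⁻⁴)(-1.51) = -1.1 × 10⁻³ → UNSTABLE
  144–193 m: −αΔT+βΔS = −(1.1 × 10⁻⁴)(-2.4)+(7 × 10⁻⁴)(-0.13) = 1.7 × 10⁻⁴ → stable
  193–256 m: −αΔT+βΔS = −(1.1 × 10⁻⁴)(+4.1)+(7 × 10⁻⁴)(+0.83) = 1.3 × 10⁻⁴ → stable
The 121–144 m interval has Δρ < 0: lighter water underlies denser water.

121–144 m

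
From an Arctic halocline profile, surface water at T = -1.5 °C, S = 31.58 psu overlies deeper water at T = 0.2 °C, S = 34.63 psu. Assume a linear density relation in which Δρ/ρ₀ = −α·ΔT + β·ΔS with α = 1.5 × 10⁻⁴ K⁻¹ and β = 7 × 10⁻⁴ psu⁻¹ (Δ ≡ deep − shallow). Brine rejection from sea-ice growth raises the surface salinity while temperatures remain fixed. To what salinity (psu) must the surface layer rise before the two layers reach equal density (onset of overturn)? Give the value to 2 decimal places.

Neutral buoyancy requires −α(T_deep − T_surf) + β(S_deep − S_surf′) = 0.
S_surf′ = S_deep − (α/β)·ΔT = 34.63 − (1.5 × 10⁻⁴/7 × 10⁻⁴)·(+1.7) = 34.2657 psu.
Increase required: 34.2657 − 31.58 = 2.6857 psu.

34.27 psu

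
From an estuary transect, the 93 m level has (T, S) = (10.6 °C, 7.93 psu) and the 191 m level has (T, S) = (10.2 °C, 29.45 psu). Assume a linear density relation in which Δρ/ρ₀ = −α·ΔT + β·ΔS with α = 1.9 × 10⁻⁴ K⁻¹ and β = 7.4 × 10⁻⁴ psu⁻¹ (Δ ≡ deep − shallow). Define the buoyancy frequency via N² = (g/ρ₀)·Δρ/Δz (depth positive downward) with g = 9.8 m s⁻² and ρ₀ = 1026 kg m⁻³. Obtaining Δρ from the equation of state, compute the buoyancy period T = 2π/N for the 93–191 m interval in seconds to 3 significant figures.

ΔT = -0.4 K, ΔS = +21.52 psu (deep − shallow).
Δρ/ρ₀ = −αΔT + βΔS = 7.60 × 10⁻⁵ + 0.0159248 = 0.0160008, so Δρ ≈ 16.42 kg m⁻³.
N² = (g/ρ₀)·Δρ/Δz = g·(Δρ/ρ₀)/Δz = 9.8 × 0.0160008 / 98 = 1.6001 × 10⁻³ s⁻².
N = √(1.6001 × 10⁻³) = 0.040001 rad s⁻¹ → T = 2π/N = 157.08 s ≈ 157 s.

157 s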